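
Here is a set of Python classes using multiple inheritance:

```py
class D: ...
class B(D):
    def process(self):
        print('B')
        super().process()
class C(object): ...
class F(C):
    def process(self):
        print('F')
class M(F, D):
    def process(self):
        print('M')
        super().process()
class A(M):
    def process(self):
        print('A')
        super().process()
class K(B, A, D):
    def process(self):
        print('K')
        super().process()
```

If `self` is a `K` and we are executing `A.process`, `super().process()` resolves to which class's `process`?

M

L[K] = K + merge(L[B], L[A], L[D], [B A D])
  take B:  [B D object] + [A M F C D object] + [D object] + [B A D]
  take A:  [D object] + [A M F C D object] + [D object] + [A D]
  take M:  [D object] + [M F C D object] + [D object] + [D]
  take F:  [D object] + [F C D object] + [D object] + [D]
  take C:  [D object] + [C D object] + [D object] + [D]
  take D:  [D object] + [D object] + [D object] + [D]
  take object:  [object] + [object] + [object]
MRO: K B A M F C D object
super() in A.process on a K instance goes to the class after A in K's MRO: M.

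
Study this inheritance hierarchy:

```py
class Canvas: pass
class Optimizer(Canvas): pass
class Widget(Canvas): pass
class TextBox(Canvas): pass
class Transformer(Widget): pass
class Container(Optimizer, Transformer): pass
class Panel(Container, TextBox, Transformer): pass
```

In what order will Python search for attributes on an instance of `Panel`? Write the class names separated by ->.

L[Panel] = Panel + merge(L[Container], L[TextBox], L[Transformer], [Container TextBox Transformer])
  take Container:  [Container Optimizer Transformer Widget Canvas object] + [TextBox Canvas object] + [Transformer Widget Canvas object] + [Container TextBox Transformer]
  take Optimizer:  [Optimizer Transformer Widget Canvas object] + [TextBox Canvas object] + [Transformer Widget Canvas object] + [TextBox Transformer]
  take TextBox:  [Transformer Widget Canvas object] + [TextBox Canvas object] + [Transformer Widget Canvas object] + [TextBox Transformer]
  take Transformer:  [Transformer Widget Canvas object] + [Canvas object] + [Transformer Widget Canvas object] + [Transformer]
  take Widget:  [Widget Canvas object] + [Canvas object] + [Widget Canvas object]
  take Canvas:  [Canvas object] + [Canvas object] + [Canvas object]
  take object:  [object] + [object] + [object]

Panel -> Container -> Optimizer -> TextBox -> Transformer -> Widget -> Canvas -> object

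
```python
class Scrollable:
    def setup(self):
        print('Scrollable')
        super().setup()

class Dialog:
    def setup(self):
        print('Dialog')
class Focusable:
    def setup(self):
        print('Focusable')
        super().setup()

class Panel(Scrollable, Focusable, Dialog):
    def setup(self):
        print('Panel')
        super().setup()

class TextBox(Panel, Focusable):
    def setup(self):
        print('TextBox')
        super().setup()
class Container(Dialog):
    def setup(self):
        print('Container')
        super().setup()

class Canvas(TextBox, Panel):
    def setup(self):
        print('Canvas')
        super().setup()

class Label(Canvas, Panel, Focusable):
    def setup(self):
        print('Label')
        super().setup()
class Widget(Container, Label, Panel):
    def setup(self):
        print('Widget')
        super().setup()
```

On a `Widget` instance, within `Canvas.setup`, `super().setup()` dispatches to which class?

TextBox

L[Widget] = Widget + merge(L[Container], L[Label], L[Panel], [Container Label Panel])
  take Container:  [Container Dialog object] + [Label Canvas TextBox Panel Scrollable Focusable Dialog object] + [Panel Scrollable Focusable Dialog object] + [Container Label Panel]
  take Label:  [Dialog object] + [Label Canvas TextBox Panel Scrollable Focusable Dialog object] + [Panel Scrollable Focusable Dialog object] + [Label Panel]
  take Canvas:  [Dialog object] + [Canvas TextBox Panel Scrollable Focusable Dialog object] + [Panel Scrollable Focusable Dialog object] + [Panel]
  take TextBox:  [Dialog object] + [TextBox Panel Scrollable Focusable Dialog object] + [Panel Scrollable Focusable Dialog object] + [Panel]
  take Panel:  [Dialog object] + [Panel Scrollable Focusable Dialog object] + [Panel Scrollable Focusable Dialog object] + [Panel]
  take Scrollable:  [Dialog object] + [Scrollable Focusable Dialog object] + [Scrollable Focusable Dialog object]
  take Focusable:  [Dialog object] + [Focusable Dialog object] + [Focusable Dialog object]
  take Dialog:  [Dialog object] + [Dialog object] + [Dialog object]
  take object:  [object] + [object] + [object]
MRO: Widget Container Label Canvas TextBox Panel Scrollable Focusable Dialog object
super() in Canvas.setup on a Widget instance goes to the class after Canvas in Widget's MRO: TextBox.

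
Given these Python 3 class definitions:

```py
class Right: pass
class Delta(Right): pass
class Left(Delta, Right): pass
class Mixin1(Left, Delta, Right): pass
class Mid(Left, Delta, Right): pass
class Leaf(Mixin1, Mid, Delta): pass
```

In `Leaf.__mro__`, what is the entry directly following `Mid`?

Left

L[Leaf] = Leaf + merge(L[Mixin1], L[Mid], L[Delta], [Mixin1 Mid Delta])
  take Mixin1:  [Mixin1 Left Delta Right object] + [Mid Left Delta Right object] + [Delta Right object] + [Mixin1 Mid Delta]
  take Mid:  [Left Delta Right object] + [Mid Left Delta Right object] + [Delta Right object] + [Mid Delta]
  take Left:  [Left Delta Right object] + [Left Delta Right object] + [Delta Right object] + [Delta]
  take Delta:  [Delta Right object] + [Delta Right object] + [Delta Right object] + [Delta]
  take Right:  [Right object] + [Right object] + [Right object]
  take object:  [object] + [object] + [object]
MRO: Leaf Mixin1 Mid Left Delta Right object
Mid is at position 2; next is Left.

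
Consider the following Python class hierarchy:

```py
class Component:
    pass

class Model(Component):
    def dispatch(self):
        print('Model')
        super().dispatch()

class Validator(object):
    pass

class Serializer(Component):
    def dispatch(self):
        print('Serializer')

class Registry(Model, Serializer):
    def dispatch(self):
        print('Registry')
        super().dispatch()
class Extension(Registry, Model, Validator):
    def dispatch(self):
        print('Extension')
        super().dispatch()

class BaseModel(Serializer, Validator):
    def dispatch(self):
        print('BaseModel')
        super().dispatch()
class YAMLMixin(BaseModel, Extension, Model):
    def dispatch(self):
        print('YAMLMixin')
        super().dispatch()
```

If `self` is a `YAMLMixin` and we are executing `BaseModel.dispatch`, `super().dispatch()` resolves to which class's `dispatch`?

Extension

L[YAMLMixin] = YAMLMixin + merge(L[BaseModel], L[Extension], L[Model], [BaseModel Extension Model])
  take BaseModel:  [BaseModel Serializer Component Validator object] + [Extension Registry Model Serializer Component Validator object] + [Model Component object] + [BaseModel Extension Model]
  take Extension:  [Serializer Component Validator object] + [Extension Registry Model Serializer Component Validator object] + [Model Component object] + [Extension Model]
  take Registry:  [Serializer Component Validator object] + [Registry Model Serializer Component Validator object] + [Model Component object] + [Model]
  take Model:  [Serializer Component Validator object] + [Model Serializer Component Validator object] + [Model Component object] + [Model]
  take Serializer:  [Serializer Component Validator object] + [Serializer Component Validator object] + [Component object]
  take Component:  [Component Validator object] + [Component Validator object] + [Component object]
  take Validator:  [Validator object] + [Validator object] + [object]
  take object:  [object] + [object] + [object]
MRO: YAMLMixin BaseModel Extension Registry Model Serializer Component Validator object
super() in BaseModel.dispatch on a YAMLMixin instance goes to the class after BaseModel in YAMLMixin's MRO: Extension.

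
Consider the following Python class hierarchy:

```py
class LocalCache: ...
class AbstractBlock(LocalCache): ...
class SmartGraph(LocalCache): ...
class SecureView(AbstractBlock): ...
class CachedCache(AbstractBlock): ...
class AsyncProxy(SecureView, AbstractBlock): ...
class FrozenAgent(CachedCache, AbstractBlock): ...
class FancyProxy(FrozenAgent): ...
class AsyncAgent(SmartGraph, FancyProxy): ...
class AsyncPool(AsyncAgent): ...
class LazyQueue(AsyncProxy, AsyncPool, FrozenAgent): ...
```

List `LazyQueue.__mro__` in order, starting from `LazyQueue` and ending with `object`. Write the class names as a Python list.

L[LazyQueue] = LazyQueue + merge(L[AsyncProxy], L[AsyncPool], L[FrozenAgent], [AsyncProxy AsyncPool FrozenAgent])
  take AsyncProxy:  [AsyncProxy SecureView AbstractBlock LocalCache object] + [AsyncPool AsyncAgent SmartGraph FancyProxy FrozenAgent CachedCache AbstractBlock LocalCache object] + [FrozenAgent CachedCache AbstractBlock LocalCache object] + [AsyncProxy AsyncPool FrozenAgent]
  take SecureView:  [SecureView AbstractBlock LocalCache object] + [AsyncPool AsyncAgent SmartGraph FancyProxy FrozenAgent CachedCache AbstractBlock LocalCache object] + [FrozenAgent CachedCache AbstractBlock LocalCache object] + [AsyncPool FrozenAgent]
  take AsyncPool:  [AbstractBlock LocalCache object] + [AsyncPool AsyncAgent SmartGraph FancyProxy FrozenAgent CachedCache AbstractBlock LocalCache object] + [FrozenAgent CachedCache AbstractBlock LocalCache object] + [AsyncPool FrozenAgent]
  take AsyncAgent:  [AbstractBlock LocalCache object] + [AsyncAgent SmartGraph FancyProxy FrozenAgent CachedCache AbstractBlock LocalCache object] + [FrozenAgent CachedCache AbstractBlock LocalCache object] + [FrozenAgent]
  take SmartGraph:  [AbstractBlock LocalCache object] + [SmartGraph FancyProxy FrozenAgent CachedCache AbstractBlock LocalCache object] + [FrozenAgent CachedCache AbstractBlock LocalCache object] + [FrozenAgent]
  take FancyProxy:  [AbstractBlock LocalCache object] + [FancyProxy FrozenAgent CachedCache AbstractBlock LocalCache object] + [FrozenAgent CachedCache AbstractBlock LocalCache object] + [FrozenAgent]
  take FrozenAgent:  [AbstractBlock LocalCache object] + [FrozenAgent CachedCache AbstractBlock LocalCache object] + [FrozenAgent CachedCache AbstractBlock LocalCache object] + [FrozenAgent]
  take CachedCache:  [AbstractBlock LocalCache object] + [CachedCache AbstractBlock LocalCache object] + [CachedCache AbstractBlock LocalCache object]
  take AbstractBlock:  [AbstractBlock LocalCache object] + [AbstractBlock LocalCache object] + [AbstractBlock LocalCache object]
  take LocalCache:  [LocalCache object] + [LocalCache object] + [LocalCache object]
  take object:  [object] + [object] + [object]

[LazyQueue, AsyncProxy, SecureView, AsyncPool, AsyncAgent, SmartGraph, FancyProxy, FrozenAgent, CachedCache, AbstractBlock, LocalCache, object]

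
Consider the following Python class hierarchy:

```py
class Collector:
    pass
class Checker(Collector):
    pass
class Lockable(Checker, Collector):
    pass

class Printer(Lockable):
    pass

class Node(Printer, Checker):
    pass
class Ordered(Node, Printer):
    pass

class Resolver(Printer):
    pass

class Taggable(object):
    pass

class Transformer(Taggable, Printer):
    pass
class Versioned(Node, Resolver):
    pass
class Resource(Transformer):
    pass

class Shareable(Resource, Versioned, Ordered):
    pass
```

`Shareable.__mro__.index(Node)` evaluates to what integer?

6

L[Shareable] = Shareable + merge(L[Resource], L[Versioned], L[Ordered], [Resource Versioned Ordered])
  take Resource:  [Resource Transformer Taggable Printer Lockable Checker Collector object] + [Versioned Node Resolver Printer Lockable Checker Collector object] + [Ordered Node Printer Lockable Checker Collector object] + [Resource Versioned Ordered]
  take Transformer:  [Transformer Taggable Printer Lockable Checker Collector object] + [Versioned Node Resolver Printer Lockable Checker Collector object] + [Ordered Node Printer Lockable Checker Collector object] + [Versioned Ordered]
  take Taggable:  [Taggable Printer Lockable Checker Collector object] + [Versioned Node Resolver Printer Lockable Checker Collector object] + [Ordered Node Printer Lockable Checker Collector object] + [Versioned Ordered]
  take Versioned:  [Printer Lockable Checker Collector object] + [Versioned Node Resolver Printer Lockable Checker Collector object] + [Ordered Node Printer Lockable Checker Collector object] + [Versioned Ordered]
  take Ordered:  [Printer Lockable Checker Collector object] + [Node Resolver Printer Lockable Checker Collector object] + [Ordered Node Printer Lockable Checker Collector object] + [Ordered]
  take Node:  [Printer Lockable Checker Collector object] + [Node Resolver Printer Lockable Checker Collector object] + [Node Printer Lockable Checker Collector object]
  take Resolver:  [Printer Lockable Checker Collector object] + [Resolver Printer Lockable Checker Collector object] + [Printer Lockable Checker Collector object]
  take Printer:  [Printer Lockable Checker Collector object] + [Printer Lockable Checker Collector object] + [Printer Lockable Checker Collector object]
  take Lockable:  [Lockable Checker Collector object] + [Lockable Checker Collector object] + [Lockable Checker Collector object]
  take Checker:  [Checker Collector object] + [Checker Collector object] + [Checker Collector object]
  take Collector:  [Collector object] + [Collector object] + [Collector object]
  take object:  [object] + [object] + [object]
MRO: Shareable Resource Transformer Taggable Versioned Ordered Node Resolver Printer Lockable Checker Collector object
Node sits at index 6.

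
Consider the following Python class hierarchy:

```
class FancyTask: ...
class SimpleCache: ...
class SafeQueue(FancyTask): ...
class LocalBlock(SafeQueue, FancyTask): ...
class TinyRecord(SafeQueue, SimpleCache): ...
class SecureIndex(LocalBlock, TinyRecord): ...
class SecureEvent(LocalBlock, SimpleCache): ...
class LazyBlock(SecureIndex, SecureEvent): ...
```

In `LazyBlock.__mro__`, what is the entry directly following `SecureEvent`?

L[LazyBlock] = LazyBlock + merge(L[SecureIndex], L[SecureEvent], [SecureIndex SecureEvent])
  take SecureIndex:  [SecureIndex LocalBlock TinyRecord SafeQueue FancyTask SimpleCache object] + [SecureEvent LocalBlock SafeQueue FancyTask SimpleCache object] + [SecureIndex SecureEvent]
  take SecureEvent:  [LocalBlock TinyRecord SafeQueue FancyTask SimpleCache object] + [SecureEvent LocalBlock SafeQueue FancyTask SimpleCache object] + [SecureEvent]
  take LocalBlock:  [LocalBlock TinyRecord SafeQueue FancyTask SimpleCache object] + [LocalBlock SafeQueue FancyTask SimpleCache object]
  take TinyRecord:  [TinyRecord SafeQueue FancyTask SimpleCache object] + [SafeQueue FancyTask SimpleCache object]
  take SafeQueue:  [SafeQueue FancyTask SimpleCache object] + [SafeQueue FancyTask SimpleCache object]
  take FancyTask:  [FancyTask SimpleCache object] + [FancyTask SimpleCache object]
  take SimpleCache:  [SimpleCache object] + [SimpleCache object]
  take object:  [object] + [object]
MRO: LazyBlock SecureIndex SecureEvent LocalBlock TinyRecord SafeQueue FancyTask SimpleCache object
SecureEvent is at position 2; next is LocalBlock.

LocalBlock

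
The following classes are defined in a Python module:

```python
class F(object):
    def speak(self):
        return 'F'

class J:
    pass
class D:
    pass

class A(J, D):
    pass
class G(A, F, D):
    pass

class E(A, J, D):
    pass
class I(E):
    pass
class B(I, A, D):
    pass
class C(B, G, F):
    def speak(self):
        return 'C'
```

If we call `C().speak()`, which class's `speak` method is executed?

L[C] = C + merge(L[B], L[G], L[F], [B G F])
  take B:  [B I E A J D object] + [G A J F D object] + [F object] + [B G F]
  take I:  [I E A J D object] + [G A J F D object] + [F object] + [G F]
  take E:  [E A J D object] + [G A J F D object] + [F object] + [G F]
  take G:  [A J D object] + [G A J F D object] + [F object] + [G F]
  take A:  [A J D object] + [A J F D object] + [F object] + [F]
  take J:  [J D object] + [J F D object] + [F object] + [F]
  take F:  [D object] + [F D object] + [F object] + [F]
  take D:  [D object] + [D object] + [object]
  take object:  [object] + [object] + [object]
MRO: C B I E G A J F D object
speak is defined in: C, F. First along the MRO is C.

C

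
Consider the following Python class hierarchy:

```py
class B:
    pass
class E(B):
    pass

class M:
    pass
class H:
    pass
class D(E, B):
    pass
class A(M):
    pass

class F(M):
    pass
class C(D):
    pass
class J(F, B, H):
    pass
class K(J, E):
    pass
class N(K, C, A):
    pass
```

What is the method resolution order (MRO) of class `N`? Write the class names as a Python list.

[N, K, J, F, C, D, A, M, E, B, H, object]

L[N] = N + merge(L[K], L[C], L[A], [K C A])
  take K:  [K J F M E B H object] + [C D E B object] + [A M object] + [K C A]
  take J:  [J F M E B H object] + [C D E B object] + [A M object] + [C A]
  take F:  [F M E B H object] + [C D E B object] + [A M object] + [C A]
  take C:  [M E B H object] + [C D E B object] + [A M object] + [C A]
  take D:  [M E B H object] + [D E B object] + [A M object] + [A]
  take A:  [M E B H object] + [E B object] + [A M object] + [A]
  take M:  [M E B H object] + [E B object] + [M object]
  take E:  [E B H object] + [E B object] + [object]
  take B:  [B H object] + [B object] + [object]
  take H:  [H object] + [object] + [object]
  take object:  [object] + [object] + [object]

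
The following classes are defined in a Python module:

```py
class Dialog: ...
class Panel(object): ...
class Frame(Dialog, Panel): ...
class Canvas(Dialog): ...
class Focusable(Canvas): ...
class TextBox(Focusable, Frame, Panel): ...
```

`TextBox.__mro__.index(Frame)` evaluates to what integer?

L[TextBox] = TextBox + merge(L[Focusable], L[Frame], L[Panel], [Focusable Frame Panel])
  take Focusable:  [Focusable Canvas Dialog object] + [Frame Dialog Panel object] + [Panel object] + [Focusable Frame Panel]
  take Canvas:  [Canvas Dialog object] + [Frame Dialog Panel object] + [Panel object] + [Frame Panel]
  take Frame:  [Dialog object] + [Frame Dialog Panel object] + [Panel object] + [Frame Panel]
  take Dialog:  [Dialog object] + [Dialog Panel object] + [Panel object] + [Panel]
  take Panel:  [object] + [Panel object] + [Panel object] + [Panel]
  take object:  [object] + [object] + [object]
MRO: TextBox Focusable Canvas Frame Dialog Panel object
Frame sits at index 3.

3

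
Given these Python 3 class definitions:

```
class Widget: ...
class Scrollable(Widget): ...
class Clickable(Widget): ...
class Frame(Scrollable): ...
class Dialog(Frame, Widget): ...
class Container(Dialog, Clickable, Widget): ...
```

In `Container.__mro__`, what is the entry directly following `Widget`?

object

L[Container] = Container + merge(L[Dialog], L[Clickable], L[Widget], [Dialog Clickable Widget])
  take Dialog:  [Dialog Frame Scrollable Widget object] + [Clickable Widget object] + [Widget object] + [Dialog Clickable Widget]
  take Frame:  [Frame Scrollable Widget object] + [Clickable Widget object] + [Widget object] + [Clickable Widget]
  take Scrollable:  [Scrollable Widget object] + [Clickable Widget object] + [Widget object] + [Clickable Widget]
  take Clickable:  [Widget object] + [Clickable Widget object] + [Widget object] + [Clickable Widget]
  take Widget:  [Widget object] + [Widget object] + [Widget object] + [Widget]
  take object:  [object] + [object] + [object]
MRO: Container Dialog Frame Scrollable Clickable Widget object
Widget is at position 5; next is object.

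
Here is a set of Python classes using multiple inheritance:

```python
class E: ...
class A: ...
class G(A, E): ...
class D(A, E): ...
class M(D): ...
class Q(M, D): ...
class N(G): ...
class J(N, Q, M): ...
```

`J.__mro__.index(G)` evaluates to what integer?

L[J] = J + merge(L[N], L[Q], L[M], [N Q M])
  take N:  [N G A E object] + [Q M D A E object] + [M D A E object] + [N Q M]
  take G:  [G A E object] + [Q M D A E object] + [M D A E object] + [Q M]
  take Q:  [A E object] + [Q M D A E object] + [M D A E object] + [Q M]
  take M:  [A E object] + [M D A E object] + [M D A E object] + [M]
  take D:  [A E object] + [D A E object] + [D A E object]
  take A:  [A E object] + [A E object] + [A E object]
  take E:  [E object] + [E object] + [E object]
  take object:  [object] + [object] + [object]
MRO: J N G Q M D A E object
G sits at index 2.

2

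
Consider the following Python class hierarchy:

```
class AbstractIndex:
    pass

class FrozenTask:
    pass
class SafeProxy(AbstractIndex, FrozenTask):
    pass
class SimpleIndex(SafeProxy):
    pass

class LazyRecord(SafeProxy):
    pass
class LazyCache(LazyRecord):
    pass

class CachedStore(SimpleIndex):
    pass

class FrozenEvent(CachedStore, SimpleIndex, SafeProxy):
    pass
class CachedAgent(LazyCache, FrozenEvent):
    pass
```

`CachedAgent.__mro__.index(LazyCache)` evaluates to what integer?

L[CachedAgent] = CachedAgent + merge(L[LazyCache], L[FrozenEvent], [LazyCache FrozenEvent])
  take LazyCache:  [LazyCache LazyRecord SafeProxy AbstractIndex FrozenTask object] + [FrozenEvent CachedStore SimpleIndex SafeProxy AbstractIndex FrozenTask object] + [LazyCache FrozenEvent]
  take LazyRecord:  [LazyRecord SafeProxy AbstractIndex FrozenTask object] + [FrozenEvent CachedStore SimpleIndex SafeProxy AbstractIndex FrozenTask object] + [FrozenEvent]
  take FrozenEvent:  [SafeProxy AbstractIndex FrozenTask object] + [FrozenEvent CachedStore SimpleIndex SafeProxy AbstractIndex FrozenTask object] + [FrozenEvent]
  take CachedStore:  [SafeProxy AbstractIndex FrozenTask object] + [CachedStore SimpleIndex SafeProxy AbstractIndex FrozenTask object]
  take SimpleIndex:  [SafeProxy AbstractIndex FrozenTask object] + [SimpleIndex SafeProxy AbstractIndex FrozenTask object]
  take SafeProxy:  [SafeProxy AbstractIndex FrozenTask object] + [SafeProxy AbstractIndex FrozenTask object]
  take AbstractIndex:  [AbstractIndex FrozenTask object] + [AbstractIndex FrozenTask object]
  take FrozenTask:  [FrozenTask object] + [FrozenTask object]
  take object:  [object] + [object]
MRO: CachedAgent LazyCache LazyRecord FrozenEvent CachedStore SimpleIndex SafeProxy AbstractIndex FrozenTask object
LazyCache sits at index 1.

1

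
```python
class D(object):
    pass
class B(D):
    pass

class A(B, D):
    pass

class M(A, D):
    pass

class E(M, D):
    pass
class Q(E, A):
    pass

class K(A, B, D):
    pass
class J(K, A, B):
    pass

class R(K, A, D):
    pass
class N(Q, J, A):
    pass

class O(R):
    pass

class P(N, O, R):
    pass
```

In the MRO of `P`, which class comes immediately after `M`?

J

L[P] = P + merge(L[N], L[O], L[R], [N O R])
  take N:  [N Q E M J K A B D object] + [O R K A B D object] + [R K A B D object] + [N O R]
  take Q:  [Q E M J K A B D object] + [O R K A B D object] + [R K A B D object] + [O R]
  take E:  [E M J K A B D object] + [O R K A B D object] + [R K A B D object] + [O R]
  take M:  [M J K A B D object] + [O R K A B D object] + [R K A B D object] + [O R]
  take J:  [J K A B D object] + [O R K A B D object] + [R K A B D object] + [O R]
  take O:  [K A B D object] + [O R K A B D object] + [R K A B D object] + [O R]
  take R:  [K A B D object] + [R K A B D object] + [R K A B D object] + [R]
  take K:  [K A B D object] + [K A B D object] + [K A B D object]
  take A:  [A B D object] + [A B D object] + [A B D object]
  take B:  [B D object] + [B D object] + [B D object]
  take D:  [D object] + [D object] + [D object]
  take object:  [object] + [object] + [object]
MRO: P N Q E M J O R K A B D object
M is at position 4; next is J.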